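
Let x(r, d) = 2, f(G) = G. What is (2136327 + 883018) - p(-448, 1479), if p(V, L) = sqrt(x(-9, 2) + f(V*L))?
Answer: 3019345 - I*sqrt(662590) ≈ 3.0193e+6 - 814.0*I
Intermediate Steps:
p(V, L) = sqrt(2 + L*V) (p(V, L) = sqrt(2 + V*L) = sqrt(2 + L*V))
(2136327 + 883018) - p(-448, 1479) = (2136327 + 883018) - sqrt(2 + 1479*(-448)) = 3019345 - sqrt(2 - 662592) = 3019345 - sqrt(-662590) = 3019345 - I*sqrt(662590)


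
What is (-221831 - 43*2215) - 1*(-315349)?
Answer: -1727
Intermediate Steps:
(-221831 - 43*2215) - 1*(-315349) = (-221831 - 95245) + 315349 = -317076 + 315349 = -1727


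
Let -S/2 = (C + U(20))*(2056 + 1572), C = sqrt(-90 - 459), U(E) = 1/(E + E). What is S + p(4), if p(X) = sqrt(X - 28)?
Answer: -907/5 - 21768*I*sqrt(61) + 2*I*sqrt(6) ≈ -181.4 - 1.7001e+5*I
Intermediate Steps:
U(E) = 1/(2*E)
C = 3*I*sqrt(61) (C = sqrt(-549) = 3*I*sqrt(61) ≈ 23.431*I)
S = -907/5 - 21768*I*sqrt(61) (S = -2*(3*I*sqrt(61) + (1/2)/20)*(2056 + 1572) = -2*(3*I*sqrt(61) + (1/2)*(1/20))*3628 = -2*(3*I*sqrt(61) + 1/40)*3628 = -2*(1/40 + 3*I*sqrt(61))*3628 = -2*(907/10 + 10884*I*sqrt(61)) = -907/5 - 21768*I*sqrt(61) ≈ -181.4 - 1.7001e+5*I)
p(X) = sqrt(-28 + X)
S + p(4) = (-907/5 - 21768*I*sqrt(61)) + sqrt(-28 + 4) = (-907/5 - 21768*I*sqrt(61)) + sqrt(-24) = (-907/5 - 21768*I*sqrt(61)) + 2*I*sqrt(6) = -907/5 - 21768*I*sqrt(61) + 2*I*sqrt(6)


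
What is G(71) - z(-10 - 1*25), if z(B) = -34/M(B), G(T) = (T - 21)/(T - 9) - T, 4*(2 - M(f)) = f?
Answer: -89352/1333 ≈ -67.031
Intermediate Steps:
M(f) = 2 - f/4
G(T) = -T + (-21 + T)/(-9 + T) (G(T) = (-21 + T)/(-9 + T) - T = -T + (-21 + T)/(-9 + T))
z(B) = -34/(2 - B/4)
G(71) - z(-10 - 1*25) = (-21 - 1*71² + 10*71)/(-9 + 71) - 136/(-8 + (-10 - 1*25)) = (-21 - 1*5041 + 710)/62 - 136/(-8 + (-10 - 25)) = (-21 - 5041 + 710)/62 - 136/(-8 - 35) = (1/62)*(-4352) - 136/(-43) = -2176/31 - 136*(-1)/43 = -2176/31 - 1*(-136/43) = -2176/31 + 136/43 = -89352/1333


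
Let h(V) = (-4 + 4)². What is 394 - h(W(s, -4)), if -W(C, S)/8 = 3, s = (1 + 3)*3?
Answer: 394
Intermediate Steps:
s = 12 (s = 4*3 = 12)
W(C, S) = -24 (W(C, S) = -8*3 = -24)
h(V) = 0 (h(V) = 0² = 0)
394 - h(W(s, -4)) = 394 - 1*0 = 394 + 0 = 394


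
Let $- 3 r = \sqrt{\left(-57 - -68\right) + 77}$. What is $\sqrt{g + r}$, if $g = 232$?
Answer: $\frac{\sqrt{2088 - 6 \sqrt{22}}}{3} \approx 15.129$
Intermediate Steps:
$r = - \frac{2 \sqrt{22}}{3}$ ($r = - \frac{\sqrt{\left(-57 - -68\right) + 77}}{3} = - \frac{\sqrt{\left(-57 + 68\right) + 77}}{3} = - \frac{\sqrt{11 + 77}}{3} = - \frac{\sqrt{88}}{3} = - \frac{2 \sqrt{22}}{3} \approx -3.1269$)
$\sqrt{g + r} = \sqrt{232 - \frac{2 \sqrt{22}}{3}}$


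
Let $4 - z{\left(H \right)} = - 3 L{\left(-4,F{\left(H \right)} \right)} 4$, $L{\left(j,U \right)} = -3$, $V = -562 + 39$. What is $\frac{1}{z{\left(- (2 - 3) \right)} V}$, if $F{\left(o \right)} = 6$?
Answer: $\frac{1}{16736} \approx 5.9751 \cdot 10^{-5}$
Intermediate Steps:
$V = -523$
$z{\left(H \right)} = -32$ ($z{\left(H \right)} = 4 - \left(-3\right) \left(-3\right) 4 = 4 - 9 \cdot 4 = 4 - 36 = -32$)
$\frac{1}{z{\left(- (2 - 3) \right)} V} = \frac{1}{\left(-32\right) \left(-523\right)} = \frac{1}{16736}$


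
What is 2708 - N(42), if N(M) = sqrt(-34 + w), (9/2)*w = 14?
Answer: 2708 - I*sqrt(278)/3 ≈ 2708.0 - 5.5578*I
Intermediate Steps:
w = 28/9 (w = (2/9)*14 = 28/9 ≈ 3.1111)
N(M) = I*sqrt(278)/3 (N(M) = sqrt(-34 + 28/9) = sqrt(-278/9) = I*sqrt(278)/3)
2708 - N(42) = 2708 - I*sqrt(278)/3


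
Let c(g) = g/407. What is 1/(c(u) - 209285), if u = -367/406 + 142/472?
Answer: -19498556/4080755321353 ≈ -4.7782e-6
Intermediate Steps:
u = -28893/47908 (u = -367*1/406 + 142*(1/472) = -367/406 + 71/236 = -28893/47908 ≈ -0.60309)
c(g) = g/407 (c(g) = g*(1/407) = g/407)
1/(c(u) - 209285) = 1/((1/407)*(-28893/47908) - 209285) = 1/(-28893/19498556 - 209285) = 1/(-4080755321353/19498556) = -19498556/4080755321353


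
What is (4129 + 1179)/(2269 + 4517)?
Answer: 2654/3393 ≈ 0.78220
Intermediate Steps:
(4129 + 1179)/(2269 + 4517) = 5308/6786 = 5308*(1/6786) = 2654/3393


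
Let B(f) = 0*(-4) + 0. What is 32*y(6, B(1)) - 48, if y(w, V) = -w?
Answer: -240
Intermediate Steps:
B(f) = 0 (B(f) = 0 + 0 = 0)
32*y(6, B(1)) - 48 = 32*(-1*6) - 48 = 32*(-6) - 48 = -192 - 48 = -240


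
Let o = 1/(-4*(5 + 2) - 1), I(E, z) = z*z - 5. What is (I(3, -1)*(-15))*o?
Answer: -60/29 ≈ -2.0690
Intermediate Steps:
I(E, z) = -5 + z**2 (I(E, z) = z**2 - 5 = -5 + z**2)
o = -1/29 (o = 1/(-4*7 - 1) = 1/(-28 - 1) = 1/(-29) = -1/29 ≈ -0.034483)
(I(3, -1)*(-15))*o = ((-5 + (-1)**2)*(-15))*(-1/29) = ((-5 + 1)*(-15))*(-1/29) = -4*(-15)*(-1/29) = 60*(-1/29) = -60/29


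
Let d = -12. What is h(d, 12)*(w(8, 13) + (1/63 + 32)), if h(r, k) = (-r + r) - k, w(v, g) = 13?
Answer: -11344/21 ≈ -540.19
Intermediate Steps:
h(r, k) = -k (h(r, k) = 0 - k = -k)
h(d, 12)*(w(8, 13) + (1/63 + 32)) = (-1*12)*(13 + (1/63 + 32)) = -12*(13 + (1/63 + 32)) = -12*(13 + 2017/63) = -12*2836/63 = -11344/21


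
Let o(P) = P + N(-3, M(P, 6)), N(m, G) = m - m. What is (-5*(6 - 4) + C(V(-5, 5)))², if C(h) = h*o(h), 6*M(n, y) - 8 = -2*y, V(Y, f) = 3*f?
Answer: 46225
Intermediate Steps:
M(n, y) = 4/3 - y/3 (M(n, y) = 4/3 + (-2*y)/6 = 4/3 - y/3)
N(m, G) = 0
o(P) = P (o(P) = P + 0 = P)
C(h) = h² (C(h) = h*h = h²)
(-5*(6 - 4) + C(V(-5, 5)))² = (-5*(6 - 4) + (3*5)²)² = (-5*2 + 15²)² = (-10 + 225)² = 215² = 46225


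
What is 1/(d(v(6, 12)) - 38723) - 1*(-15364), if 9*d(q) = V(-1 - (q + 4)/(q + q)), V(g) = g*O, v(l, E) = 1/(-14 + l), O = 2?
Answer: 5354015983/348478 ≈ 15364.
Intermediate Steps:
V(g) = 2*g (V(g) = g*2 = 2*g)
d(q) = -2/9 - (4 + q)/(9*q) (d(q) = (2*(-1 - (q + 4)/(q + q)))/9 = (2*(-1 - (4 + q)/(2*q)))/9 = (-2 - (4 + q)/q)/9 = -2/9 - (4 + q)/(9*q))
1/(d(v(6, 12)) - 38723) - 1*(-15364) = 1/((-4 - 3/(-14 + 6))/(9*(1/(-14 + 6))) - 38723) - 1*(-15364) = 1/((-4 - 3/(-8))/(9*(1/(-8))) - 38723) + 15364 = 1/((-4 - 3*(-1/8))/(9*(-1/8)) - 38723) + 15364 = 1/((1/9)*(-8)*(-4 + 3/8) - 38723) + 15364 = 1/((1/9)*(-8)*(-29/8) - 38723) + 15364 = 1/(29/9 - 38723) + 15364 = 1/(-348478/9) + 15364 = -9/348478 + 15364 = 5354015983/348478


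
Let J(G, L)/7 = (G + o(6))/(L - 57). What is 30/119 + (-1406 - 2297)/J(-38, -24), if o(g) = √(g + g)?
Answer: -96860109/85204 - 42849*√3/716 ≈ -1240.5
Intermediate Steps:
o(g) = √2*√g (o(g) = √(2*g) = √2*√g)
J(G, L) = 7*(G + 2*√3)/(-57 + L) (J(G, L) = 7*((G + √2*√6)/(L - 57)) = 7*((G + 2*√3)/(-57 + L)) = 7*(G + 2*√3)/(-57 + L))
30/119 + (-1406 - 2297)/J(-38, -24) = 30/119 + (-1406 - 2297)/((7*(-38 + 2*√3)/(-57 - 24))) = 30*(1/119) - 3703*(-81/(7*(-38 + 2*√3))) = 30/119 - 3703*(-81/(7*(-38 + 2*√3))) = 30/119 - 3703/(266/81 - 14*√3/81)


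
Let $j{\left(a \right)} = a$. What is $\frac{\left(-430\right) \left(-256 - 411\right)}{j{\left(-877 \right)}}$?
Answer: $- \frac{286810}{877} \approx -327.04$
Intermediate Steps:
$\frac{\left(-430\right) \left(-256 - 411\right)}{j{\left(-877 \right)}} = \frac{\left(-430\right) \left(-256 - 411\right)}{-877} = \left(-430\right) \left(-667\right) \left(- \frac{1}{877}\right) = 286810 \left(- \frac{1}{877}\right) = - \frac{286810}{877}$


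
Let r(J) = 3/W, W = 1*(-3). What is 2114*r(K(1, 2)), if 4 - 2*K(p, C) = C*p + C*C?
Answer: -2114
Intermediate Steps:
W = -3
K(p, C) = 2 - C²/2 - C*p/2 (K(p, C) = 2 - (C*p + C*C)/2 = 2 - (C*p + C²)/2 = 2 - (C² + C*p)/2 = 2 + (-C²/2 - C*p/2) = 2 - C²/2 - C*p/2)
r(J) = -1 (r(J) = 3/(-3) = 3*(-⅓) = -1)
2114*r(K(1, 2)) = 2114*(-1) = -2114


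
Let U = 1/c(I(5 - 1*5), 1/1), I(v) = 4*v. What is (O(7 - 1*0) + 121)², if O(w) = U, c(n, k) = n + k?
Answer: 14884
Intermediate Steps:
c(n, k) = k + n
U = 1 (U = 1/(1/1 + 4*(5 - 1*5)) = 1/(1 + 4*(5 - 5)) = 1/(1 + 4*0) = 1/(1 + 0) = 1/1 = 1)
O(w) = 1
(O(7 - 1*0) + 121)² = (1 + 121)² = 122² = 14884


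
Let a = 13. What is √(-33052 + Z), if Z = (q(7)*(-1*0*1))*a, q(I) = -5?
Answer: 2*I*√8263 ≈ 181.8*I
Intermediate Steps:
Z = 0 (Z = -5*(-1*0)*13 = -0*13 = -5*0*13 = 0*13 = 0)
√(-33052 + Z) = √(-33052 + 0) = √(-33052) = 2*I*√8263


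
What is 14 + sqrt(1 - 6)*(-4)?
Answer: 14 - 4*I*sqrt(5) ≈ 14.0 - 8.9443*I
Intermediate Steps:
14 + sqrt(1 - 6)*(-4) = 14 + sqrt(-5)*(-4) = 14 + (I*sqrt(5))*(-4) = 14 - 4*I*sqrt(5)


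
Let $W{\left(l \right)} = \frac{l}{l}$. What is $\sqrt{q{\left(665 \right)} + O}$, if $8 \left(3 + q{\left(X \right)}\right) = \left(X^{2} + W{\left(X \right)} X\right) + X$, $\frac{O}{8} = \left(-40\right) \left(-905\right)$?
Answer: $\frac{\sqrt{5520662}}{4} \approx 587.4$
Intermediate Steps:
$O = 289600$ ($O = 8 \left(\left(-40\right) \left(-905\right)\right) = 8 \cdot 36200 = 289600$)
$W{\left(l \right)} = 1$
$q{\left(X \right)} = -3 + \frac{X}{4} + \frac{X^{2}}{8}$ ($q{\left(X \right)} = -3 + \frac{\left(X^{2} + 1 X\right) + X}{8} = -3 + \frac{\left(X^{2} + X\right) + X}{8} = -3 + \frac{\left(X + X^{2}\right) + X}{8} = -3 + \frac{X^{2} + 2 X}{8} = -3 + \left(\frac{X}{4} + \frac{X^{2}}{8}\right) = -3 + \frac{X}{4} + \frac{X^{2}}{8}$)
$\sqrt{q{\left(665 \right)} + O} = \sqrt{\left(-3 + \frac{1}{4} \cdot 665 + \frac{665^{2}}{8}\right) + 289600} = \sqrt{\left(-3 + \frac{665}{4} + \frac{1}{8} \cdot 442225\right) + 289600} = \sqrt{\left(-3 + \frac{665}{4} + \frac{442225}{8}\right) + 289600} = \sqrt{\frac{443531}{8} + 289600} = \sqrt{\frac{2760331}{8}} = \frac{\sqrt{5520662}}{4}$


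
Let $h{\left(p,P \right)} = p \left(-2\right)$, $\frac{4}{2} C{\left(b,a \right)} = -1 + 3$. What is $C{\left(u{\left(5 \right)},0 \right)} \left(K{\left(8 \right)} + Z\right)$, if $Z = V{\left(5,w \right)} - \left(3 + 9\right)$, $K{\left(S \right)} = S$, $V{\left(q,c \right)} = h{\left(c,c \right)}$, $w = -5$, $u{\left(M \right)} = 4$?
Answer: $6$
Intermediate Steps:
$C{\left(b,a \right)} = 1$ ($C{\left(b,a \right)} = \frac{-1 + 3}{2} = \frac{1}{2} \cdot 2 = 1$)
$h{\left(p,P \right)} = - 2 p$
$V{\left(q,c \right)} = - 2 c$
$Z = -2$ ($Z = \left(-2\right) \left(-5\right) - \left(3 + 9\right) = 10 - 12 = -2$)
$C{\left(u{\left(5 \right)},0 \right)} \left(K{\left(8 \right)} + Z\right) = 1 \left(8 - 2\right) = 1 \cdot 6 = 6$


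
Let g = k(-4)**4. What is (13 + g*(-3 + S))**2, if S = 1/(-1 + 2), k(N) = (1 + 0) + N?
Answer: 22201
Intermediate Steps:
k(N) = 1 + N
g = 81 (g = (1 - 4)**4 = (-3)**4 = 81)
S = 1 (S = 1/1 = 1)
(13 + g*(-3 + S))**2 = (13 + 81*(-3 + 1))**2 = (13 + 81*(-2))**2 = (13 - 162)**2 = (-149)**2 = 22201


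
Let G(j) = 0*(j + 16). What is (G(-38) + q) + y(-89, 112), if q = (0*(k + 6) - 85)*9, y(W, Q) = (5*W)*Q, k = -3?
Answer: -50605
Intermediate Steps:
y(W, Q) = 5*Q*W
G(j) = 0 (G(j) = 0*(16 + j) = 0)
q = -765 (q = (0*(-3 + 6) - 85)*9 = (0*3 - 85)*9 = (0 - 85)*9 = -85*9 = -765)
(G(-38) + q) + y(-89, 112) = (0 - 765) + 5*112*(-89) = -765 - 49840 = -50605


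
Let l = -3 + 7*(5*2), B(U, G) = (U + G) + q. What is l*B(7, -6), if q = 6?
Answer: 469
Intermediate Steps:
B(U, G) = 6 + G + U (B(U, G) = (U + G) + 6 = (G + U) + 6 = 6 + G + U)
l = 67 (l = -3 + 7*10 = -3 + 70 = 67)
l*B(7, -6) = 67*(6 - 6 + 7) = 67*7 = 469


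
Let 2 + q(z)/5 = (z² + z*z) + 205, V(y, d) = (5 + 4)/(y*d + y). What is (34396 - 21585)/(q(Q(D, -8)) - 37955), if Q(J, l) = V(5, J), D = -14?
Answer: -10825295/31214138 ≈ -0.34681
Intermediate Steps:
V(y, d) = 9/(y + d*y) (V(y, d) = 9/(d*y + y) = 9/(y + d*y))
Q(J, l) = 9/(5*(1 + J))
q(z) = 1015 + 10*z² (q(z) = -10 + 5*((z² + z*z) + 205) = -10 + 5*((z² + z²) + 205) = -10 + 5*(2*z² + 205) = -10 + 5*(205 + 2*z²) = -10 + (1025 + 10*z²) = 1015 + 10*z²)
(34396 - 21585)/(q(Q(D, -8)) - 37955) = (34396 - 21585)/((1015 + 10*(9/(5*(1 - 14)))²) - 37955) = 12811/((1015 + 10*((9/5)/(-13))²) - 37955) = 12811/((1015 + 10*((9/5)*(-1/13))²) - 37955) = 12811/((1015 + 10*(-9/65)²) - 37955) = 12811/((1015 + 10*(81/4225)) - 37955) = 12811/((1015 + 162/845) - 37955) = 12811/(857837/845 - 37955) = 12811/(-31214138/845) = 12811*(-845/31214138) = -10825295/31214138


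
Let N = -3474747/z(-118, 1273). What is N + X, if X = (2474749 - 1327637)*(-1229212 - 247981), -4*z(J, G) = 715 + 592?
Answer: -2214719088418124/1307 ≈ -1.6945e+12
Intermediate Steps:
z(J, G) = -1307/4 (z(J, G) = -(715 + 592)/4 = -¼*1307 = -1307/4)
X = -1694505816616 (X = 1147112*(-1477193) = -1694505816616)
N = 13898988/1307 (N = -3474747/(-1307/4) = -3474747*(-4/1307) = 13898988/1307 ≈ 10634.)
N + X = 13898988/1307 - 1694505816616 = -2214719088418124/1307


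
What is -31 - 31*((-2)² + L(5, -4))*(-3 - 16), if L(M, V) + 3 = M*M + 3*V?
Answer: 8215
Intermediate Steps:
L(M, V) = -3 + M² + 3*V (L(M, V) = -3 + (M*M + 3*V) = -3 + (M² + 3*V) = -3 + M² + 3*V)
-31 - 31*((-2)² + L(5, -4))*(-3 - 16) = -31 - 31*((-2)² + (-3 + 5² + 3*(-4)))*(-3 - 16) = -31 - 31*(4 + (-3 + 25 - 12))*(-19) = -31 - 31*(4 + 10)*(-19) = -31 - 434*(-19) = -31 - 31*(-266) = -31 + 8246 = 8215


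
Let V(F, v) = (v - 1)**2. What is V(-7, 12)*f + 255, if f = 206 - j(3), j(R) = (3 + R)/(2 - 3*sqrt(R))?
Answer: 580615/23 + 2178*sqrt(3)/23 ≈ 25408.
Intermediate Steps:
V(F, v) = (-1 + v)**2
j(R) = (3 + R)/(2 - 3*sqrt(R))
f = 206 + 6/(-2 + 3*sqrt(3)) (f = 206 - (-3 - 1*3)/(-2 + 3*sqrt(3)) = 206 - (-3 - 3)/(-2 + 3*sqrt(3)) = 206 - (-6)/(-2 + 3*sqrt(3)) = 206 + 6/(-2 + 3*sqrt(3)) ≈ 207.88)
V(-7, 12)*f + 255 = (-1 + 12)**2*(4750/23 + 18*sqrt(3)/23) + 255 = 11**2*(4750/23 + 18*sqrt(3)/23) + 255 = 121*(4750/23 + 18*sqrt(3)/23) + 255 = (574750/23 + 2178*sqrt(3)/23) + 255 = 580615/23 + 2178*sqrt(3)/23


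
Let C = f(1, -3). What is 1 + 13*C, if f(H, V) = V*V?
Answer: 118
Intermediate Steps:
f(H, V) = V²
C = 9 (C = (-3)² = 9)
1 + 13*C = 1 + 13*9 = 1 + 117 = 118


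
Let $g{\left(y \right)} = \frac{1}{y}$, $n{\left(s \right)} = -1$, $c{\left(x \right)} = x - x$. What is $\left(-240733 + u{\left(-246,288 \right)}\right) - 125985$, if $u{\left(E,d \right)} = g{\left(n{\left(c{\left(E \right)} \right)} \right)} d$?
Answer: $-367006$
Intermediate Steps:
$c{\left(x \right)} = 0$
$u{\left(E,d \right)} = - d$ ($u{\left(E,d \right)} = \frac{d}{-1} = - d$)
$\left(-240733 + u{\left(-246,288 \right)}\right) - 125985 = \left(-240733 - 288\right) - 125985 = -241021 - 125985 = -367006$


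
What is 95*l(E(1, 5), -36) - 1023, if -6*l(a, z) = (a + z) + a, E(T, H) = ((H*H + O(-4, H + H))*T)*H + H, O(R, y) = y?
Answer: -6153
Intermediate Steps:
E(T, H) = H + H*T*(H**2 + 2*H) (E(T, H) = ((H*H + (H + H))*T)*H + H = ((H**2 + 2*H)*T)*H + H = (T*(H**2 + 2*H))*H + H = H*T*(H**2 + 2*H) + H = H + H*T*(H**2 + 2*H))
l(a, z) = -a/3 - z/6 (l(a, z) = -((a + z) + a)/6 = -(z + 2*a)/6 = -a/3 - z/6)
95*l(E(1, 5), -36) - 1023 = 95*(-5*(1 + 1*5**2 + 2*5*1)/3 - 1/6*(-36)) - 1023 = 95*(-5*(1 + 1*25 + 10)/3 + 6) - 1023 = 95*(-5*(1 + 25 + 10)/3 + 6) - 1023 = 95*(-5*36/3 + 6) - 1023 = 95*(-1/3*180 + 6) - 1023 = 95*(-60 + 6) - 1023 = 95*(-54) - 1023 = -5130 - 1023 = -6153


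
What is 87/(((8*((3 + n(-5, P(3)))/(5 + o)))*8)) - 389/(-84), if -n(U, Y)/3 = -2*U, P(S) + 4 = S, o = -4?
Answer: 18469/4032 ≈ 4.5806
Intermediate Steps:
P(S) = -4 + S
n(U, Y) = 6*U (n(U, Y) = -(-6)*U = 6*U)
87/(((8*((3 + n(-5, P(3)))/(5 + o)))*8)) - 389/(-84) = 87/(((8*((3 + 6*(-5))/(5 - 4)))*8)) - 389/(-84) = 87/(((8*((3 - 30)/1))*8)) - 389*(-1/84) = 87/(((8*(-27*1))*8)) + 389/84 = 87/(((8*(-27))*8)) + 389/84 = 87/((-216*8)) + 389/84 = 87/(-1728) + 389/84 = 87*(-1/1728) + 389/84 = -29/576 + 389/84 = 18469/4032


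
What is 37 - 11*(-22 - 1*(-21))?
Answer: 48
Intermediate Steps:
37 - 11*(-22 - 1*(-21)) = 37 - 11*(-22 + 21) = 37 - 11*(-1) = 37 + 11 = 48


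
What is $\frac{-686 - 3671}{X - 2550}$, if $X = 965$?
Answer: $\frac{4357}{1585} \approx 2.7489$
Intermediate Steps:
$\frac{-686 - 3671}{X - 2550} = \frac{-686 - 3671}{965 - 2550} = - \frac{4357}{-1585} = \left(-4357\right) \left(- \frac{1}{1585}\right) = \frac{4357}{1585}$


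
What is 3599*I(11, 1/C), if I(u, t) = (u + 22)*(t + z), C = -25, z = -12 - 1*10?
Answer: -65440617/25 ≈ -2.6176e+6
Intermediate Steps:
z = -22 (z = -12 - 10 = -22)
I(u, t) = (-22 + t)*(22 + u) (I(u, t) = (u + 22)*(t - 22) = (22 + u)*(-22 + t) = (-22 + t)*(22 + u))
3599*I(11, 1/C) = 3599*(-484 - 22*11 + 22/(-25) + 11/(-25)) = 3599*(-484 - 242 + 22*(-1/25) - 1/25*11) = 3599*(-484 - 242 - 22/25 - 11/25) = 3599*(-18183/25) = -65440617/25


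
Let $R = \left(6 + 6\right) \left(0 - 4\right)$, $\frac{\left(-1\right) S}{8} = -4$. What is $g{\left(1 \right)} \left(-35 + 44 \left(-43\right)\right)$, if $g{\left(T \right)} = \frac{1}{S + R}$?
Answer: $\frac{1927}{16} \approx 120.44$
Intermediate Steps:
$S = 32$ ($S = \left(-8\right) \left(-4\right) = 32$)
$R = -48$ ($R = 12 \left(-4\right) = -48$)
$g{\left(T \right)} = - \frac{1}{16}$ ($g{\left(T \right)} = \frac{1}{32 - 48} = \frac{1}{-16} = - \frac{1}{16}$)
$g{\left(1 \right)} \left(-35 + 44 \left(-43\right)\right) = - \frac{-35 + 44 \left(-43\right)}{16} = - \frac{-35 - 1892}{16} = \left(- \frac{1}{16}\right) \left(-1927\right) = \frac{1927}{16}$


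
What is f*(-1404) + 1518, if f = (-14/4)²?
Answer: -15681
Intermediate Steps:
f = 49/4 (f = (-14*¼)² = (-7/2)² = 49/4 ≈ 12.250)
f*(-1404) + 1518 = (49/4)*(-1404) + 1518 = -17199 + 1518 = -15681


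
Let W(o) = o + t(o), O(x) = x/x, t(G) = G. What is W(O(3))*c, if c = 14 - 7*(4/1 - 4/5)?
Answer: -84/5 ≈ -16.800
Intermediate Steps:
O(x) = 1
W(o) = 2*o (W(o) = o + o = 2*o)
c = -42/5 (c = 14 - 7*(4*1 - 4*1/5) = 14 - 7*(4 - 4/5) = 14 - 7*16/5 = 14 - 112/5 = -42/5 ≈ -8.4000)
W(O(3))*c = (2*1)*(-42/5) = 2*(-42/5) = -84/5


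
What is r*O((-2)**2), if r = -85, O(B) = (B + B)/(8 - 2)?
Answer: -340/3 ≈ -113.33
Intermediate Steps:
O(B) = B/3 (O(B) = (2*B)/6 = (2*B)*(1/6) = B/3)
r*O((-2)**2) = -85*(-2)**2/3 = -85*4/3 = -340/3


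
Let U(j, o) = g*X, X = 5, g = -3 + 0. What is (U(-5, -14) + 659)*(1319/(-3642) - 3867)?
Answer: -4535348426/1821 ≈ -2.4906e+6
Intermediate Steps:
g = -3
U(j, o) = -15 (U(j, o) = -3*5 = -15)
(U(-5, -14) + 659)*(1319/(-3642) - 3867) = (-15 + 659)*(1319/(-3642) - 3867) = 644*(1319*(-1/3642) - 3867) = 644*(-1319/3642 - 3867) = 644*(-14084933/3642) = -4535348426/1821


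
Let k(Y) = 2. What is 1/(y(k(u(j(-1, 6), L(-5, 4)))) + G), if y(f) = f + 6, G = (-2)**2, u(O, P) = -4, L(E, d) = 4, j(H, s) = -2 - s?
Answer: 1/12 ≈ 0.083333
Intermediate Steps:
G = 4
y(f) = 6 + f
1/(y(k(u(j(-1, 6), L(-5, 4)))) + G) = 1/((6 + 2) + 4) = 1/(8 + 4) = 1/12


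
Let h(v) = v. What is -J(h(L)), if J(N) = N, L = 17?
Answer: -17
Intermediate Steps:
-J(h(L)) = -1*17 = -17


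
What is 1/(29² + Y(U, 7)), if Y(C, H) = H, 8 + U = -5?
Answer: 1/848 ≈ 0.0011792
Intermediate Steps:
U = -13 (U = -8 - 5 = -13)
1/(29² + Y(U, 7)) = 1/(29² + 7) = 1/(841 + 7) = 1/848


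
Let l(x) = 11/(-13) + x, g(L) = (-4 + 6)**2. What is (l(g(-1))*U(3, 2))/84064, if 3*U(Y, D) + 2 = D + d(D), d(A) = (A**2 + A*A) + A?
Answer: 205/1639248 ≈ 0.00012506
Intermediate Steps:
d(A) = A + 2*A**2 (d(A) = (A**2 + A**2) + A = 2*A**2 + A = A + 2*A**2)
g(L) = 4 (g(L) = 2**2 = 4)
l(x) = -11/13 + x (l(x) = 11*(-1/13) + x = -11/13 + x)
U(Y, D) = -2/3 + D/3 + D*(1 + 2*D)/3 (U(Y, D) = -2/3 + (D + D*(1 + 2*D))/3 = -2/3 + (D/3 + D*(1 + 2*D)/3) = -2/3 + D/3 + D*(1 + 2*D)/3)
(l(g(-1))*U(3, 2))/84064 = ((-11/13 + 4)*(-2/3 + (1/3)*2 + (1/3)*2*(1 + 2*2)))/84064 = (41*(-2/3 + 2/3 + (1/3)*2*(1 + 4))/13)*(1/84064) = (41*(-2/3 + 2/3 + (1/3)*2*5)/13)*(1/84064) = (41*(-2/3 + 2/3 + 10/3)/13)*(1/84064) = ((41/13)*(10/3))*(1/84064) = (410/39)*(1/84064) = 205/1639248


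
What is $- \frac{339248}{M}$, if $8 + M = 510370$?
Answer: $- \frac{169624}{255181} \approx -0.66472$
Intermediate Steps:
$M = 510362$ ($M = -8 + 510370 = 510362$)
$- \frac{339248}{M} = - \frac{339248}{510362} = \left(-339248\right) \frac{1}{510362} = - \frac{169624}{255181}$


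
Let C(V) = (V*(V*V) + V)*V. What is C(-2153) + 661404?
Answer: 21487021894094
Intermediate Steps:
C(V) = V*(V + V³) (C(V) = (V*V² + V)*V = (V³ + V)*V = (V + V³)*V = V*(V + V³))
C(-2153) + 661404 = ((-2153)² + (-2153)⁴) + 661404 = (4635409 + 21487016597281) + 661404 = 21487021232690 + 661404 = 21487021894094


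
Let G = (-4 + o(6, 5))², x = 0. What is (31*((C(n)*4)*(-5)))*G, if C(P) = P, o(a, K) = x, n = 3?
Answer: -29760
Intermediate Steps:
o(a, K) = 0
G = 16 (G = (-4 + 0)² = (-4)² = 16)
(31*((C(n)*4)*(-5)))*G = (31*((3*4)*(-5)))*16 = (31*(12*(-5)))*16 = (31*(-60))*16 = -1860*16 = -29760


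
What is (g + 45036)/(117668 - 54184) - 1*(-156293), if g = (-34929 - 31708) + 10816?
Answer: 9922094027/63484 ≈ 1.5629e+5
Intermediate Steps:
g = -55821 (g = -66637 + 10816 = -55821)
(g + 45036)/(117668 - 54184) - 1*(-156293) = (-55821 + 45036)/(117668 - 54184) - 1*(-156293) = -10785/63484 + 156293 = 9922094027/63484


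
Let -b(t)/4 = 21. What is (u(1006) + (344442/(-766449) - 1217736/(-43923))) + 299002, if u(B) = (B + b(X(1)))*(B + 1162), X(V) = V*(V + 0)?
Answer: 8595450622604216/3740526603 ≈ 2.2979e+6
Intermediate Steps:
X(V) = V**2 (X(V) = V*V = V**2)
b(t) = -84 (b(t) = -4*21 = -84)
u(B) = (-84 + B)*(1162 + B) (u(B) = (B - 84)*(B + 1162) = (-84 + B)*(1162 + B))
(u(1006) + (344442/(-766449) - 1217736/(-43923))) + 299002 = ((-97608 + 1006**2 + 1078*1006) + (344442/(-766449) - 1217736/(-43923))) + 299002 = ((-97608 + 1012036 + 1084468) + (344442*(-1/766449) - 1217736*(-1/43923))) + 299002 = (1998896 + (-114814/255483 + 405912/14641)) + 299002 = (1998896 + 102022623722/3740526603) + 299002 = 7477025687254010/3740526603 + 299002 = 8595450622604216/3740526603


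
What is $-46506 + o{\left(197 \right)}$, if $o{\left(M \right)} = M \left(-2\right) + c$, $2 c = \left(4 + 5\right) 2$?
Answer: $-46891$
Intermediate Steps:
$c = 9$ ($c = \frac{\left(4 + 5\right) 2}{2} = \frac{9 \cdot 2}{2} = \frac{1}{2} \cdot 18 = 9$)
$o{\left(M \right)} = 9 - 2 M$ ($o{\left(M \right)} = M \left(-2\right) + 9 = - 2 M + 9 = 9 - 2 M$)
$-46506 + o{\left(197 \right)} = -46506 + \left(9 - 394\right) = -46506 - 385 = -46891$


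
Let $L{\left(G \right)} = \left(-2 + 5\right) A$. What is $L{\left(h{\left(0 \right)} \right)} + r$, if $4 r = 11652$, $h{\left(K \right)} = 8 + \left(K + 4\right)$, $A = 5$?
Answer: $2928$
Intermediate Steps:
$h{\left(K \right)} = 12 + K$ ($h{\left(K \right)} = 8 + \left(4 + K\right) = 12 + K$)
$r = 2913$ ($r = \frac{1}{4} \cdot 11652 = 2913$)
$L{\left(G \right)} = 15$ ($L{\left(G \right)} = \left(-2 + 5\right) 5 = 3 \cdot 5 = 15$)
$L{\left(h{\left(0 \right)} \right)} + r = 15 + 2913 = 2928$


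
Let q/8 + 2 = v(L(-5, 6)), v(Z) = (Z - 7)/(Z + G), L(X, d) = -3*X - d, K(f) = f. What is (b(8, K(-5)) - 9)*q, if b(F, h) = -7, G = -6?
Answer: 512/3 ≈ 170.67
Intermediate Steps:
L(X, d) = -d - 3*X
v(Z) = (-7 + Z)/(-6 + Z) (v(Z) = (Z - 7)/(Z - 6) = (-7 + Z)/(-6 + Z))
q = -32/3 (q = -16 + 8*((-7 + (-1*6 - 3*(-5)))/(-6 + (-1*6 - 3*(-5)))) = -16 + 8*((-7 + (-6 + 15))/(-6 + (-6 + 15))) = -16 + 8*((-7 + 9)/(-6 + 9)) = -16 + 8*(2/3) = -16 + 8*((⅓)*2) = -16 + 8*(⅔) = -16 + 16/3 = -32/3 ≈ -10.667)
(b(8, K(-5)) - 9)*q = (-7 - 9)*(-32/3) = -16*(-32/3) = 512/3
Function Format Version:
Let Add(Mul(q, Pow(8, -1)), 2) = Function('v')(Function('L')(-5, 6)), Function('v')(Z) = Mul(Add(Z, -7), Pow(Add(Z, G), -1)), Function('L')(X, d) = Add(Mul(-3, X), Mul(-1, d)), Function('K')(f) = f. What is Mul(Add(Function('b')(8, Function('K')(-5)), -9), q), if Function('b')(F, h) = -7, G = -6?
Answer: Rational(512, 3) ≈ 170.67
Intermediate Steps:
Function('L')(X, d) = Add(Mul(-1, d), Mul(-3, X))
Function('v')(Z) = Mul(Pow(Add(-6, Z), -1), Add(-7, Z)) (Function('v')(Z) = Mul(Add(Z, -7), Pow(Add(Z, -6), -1)) = Mul(Add(-7, Z), Pow(Add(-6, Z), -1)) = Mul(Pow(Add(-6, Z), -1), Add(-7, Z)))
q = Rational(-32, 3) (q = Add(-16, Mul(8, Mul(Pow(Add(-6, Add(Mul(-1, 6), Mul(-3, -5))), -1), Add(-7, Add(Mul(-1, 6), Mul(-3, -5)))))) = Add(-16, Mul(8, Mul(Pow(Add(-6, Add(-6, 15)), -1), Add(-7, Add(-6, 15))))) = Add(-16, Mul(8, Mul(Pow(Add(-6, 9), -1), Add(-7, 9)))) = Add(-16, Mul(8, Mul(Pow(3, -1), 2))) = Add(-16, Mul(8, Mul(Rational(1, 3), 2))) = Add(-16, Mul(8, Rational(2, 3))) = Add(-16, Rational(16, 3)) = Rational(-32, 3) ≈ -10.667)
Mul(Add(Function('b')(8, Function('K')(-5)), -9), q) = Mul(Add(-7, -9), Rational(-32, 3)) = Mul(-16, Rational(-32, 3)) = Rational(512, 3)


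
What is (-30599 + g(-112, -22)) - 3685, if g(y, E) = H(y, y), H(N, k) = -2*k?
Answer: -34060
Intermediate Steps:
g(y, E) = -2*y
(-30599 + g(-112, -22)) - 3685 = (-30599 - 2*(-112)) - 3685 = (-30599 + 224) - 3685 = -30375 - 3685 = -34060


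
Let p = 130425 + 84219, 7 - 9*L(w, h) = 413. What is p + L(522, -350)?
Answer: 1931390/9 ≈ 2.1460e+5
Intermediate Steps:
L(w, h) = -406/9 (L(w, h) = 7/9 - ⅑*413 = 7/9 - 413/9 = -406/9)
p = 214644
p + L(522, -350) = 214644 - 406/9 = 1931390/9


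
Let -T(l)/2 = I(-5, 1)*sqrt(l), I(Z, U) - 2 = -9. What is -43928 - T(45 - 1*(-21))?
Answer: -43928 - 14*sqrt(66) ≈ -44042.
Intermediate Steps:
I(Z, U) = -7 (I(Z, U) = 2 - 9 = -7)
T(l) = 14*sqrt(l) (T(l) = -(-14)*sqrt(l) = 14*sqrt(l))
-43928 - T(45 - 1*(-21)) = -43928 - 14*sqrt(45 - 1*(-21)) = -43928 - 14*sqrt(45 + 21) = -43928 - 14*sqrt(66)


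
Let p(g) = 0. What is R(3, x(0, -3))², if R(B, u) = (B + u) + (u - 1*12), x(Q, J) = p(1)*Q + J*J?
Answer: 81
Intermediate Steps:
x(Q, J) = J² (x(Q, J) = 0*Q + J*J = 0 + J² = J²)
R(B, u) = -12 + B + 2*u (R(B, u) = (B + u) + (u - 12) = (B + u) + (-12 + u) = -12 + B + 2*u)
R(3, x(0, -3))² = (-12 + 3 + 2*(-3)²)² = (-12 + 3 + 2*9)² = (-12 + 3 + 18)² = 9² = 81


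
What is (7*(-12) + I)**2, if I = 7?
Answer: 5929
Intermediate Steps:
(7*(-12) + I)**2 = (7*(-12) + 7)**2 = (-84 + 7)**2 = (-77)**2 = 5929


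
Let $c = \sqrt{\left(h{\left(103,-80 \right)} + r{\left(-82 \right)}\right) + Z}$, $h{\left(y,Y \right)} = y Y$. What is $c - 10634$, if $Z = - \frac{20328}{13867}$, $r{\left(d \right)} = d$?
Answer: $-10634 + \frac{i \sqrt{32664285066}}{1981} \approx -10634.0 + 91.233 i$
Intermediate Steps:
$h{\left(y,Y \right)} = Y y$
$Z = - \frac{2904}{1981}$ ($Z = \left(-20328\right) \frac{1}{13867} = - \frac{2904}{1981} \approx -1.4659$)
$c = \frac{i \sqrt{32664285066}}{1981}$ ($c = \sqrt{\left(\left(-80\right) 103 - 82\right) - \frac{2904}{1981}} = \sqrt{\left(-8240 - 82\right) - \frac{2904}{1981}} = \sqrt{-8322 - \frac{2904}{1981}} = \sqrt{- \frac{16488786}{1981}} = \frac{i \sqrt{32664285066}}{1981} \approx 91.233 i$)
$c - 10634 = \frac{i \sqrt{32664285066}}{1981} - 10634 = -10634 + \frac{i \sqrt{32664285066}}{1981}$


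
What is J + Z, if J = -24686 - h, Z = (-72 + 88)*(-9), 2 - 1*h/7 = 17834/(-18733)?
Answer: -465527490/18733 ≈ -24851.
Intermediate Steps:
h = 387100/18733 (h = 14 - 124838/(-18733) = 14 - 124838*(-1)/18733 = 14 - 7*(-17834/18733) = 14 + 124838/18733 = 387100/18733 ≈ 20.664)
Z = -144 (Z = 16*(-9) = -144)
J = -462829938/18733 (J = -24686 - 1*387100/18733 = -24686 - 387100/18733 = -462829938/18733 ≈ -24707.)
J + Z = -462829938/18733 - 144 = -465527490/18733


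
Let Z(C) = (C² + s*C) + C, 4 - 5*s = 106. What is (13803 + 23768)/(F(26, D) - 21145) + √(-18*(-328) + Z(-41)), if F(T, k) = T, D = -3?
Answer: -37571/21119 + √209510/5 ≈ 89.766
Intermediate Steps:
s = -102/5 (s = ⅘ - ⅕*106 = ⅘ - 106/5 = -102/5 ≈ -20.400)
Z(C) = C² - 97*C/5 (Z(C) = (C² - 102*C/5) + C = C² - 97*C/5)
(13803 + 23768)/(F(26, D) - 21145) + √(-18*(-328) + Z(-41)) = (13803 + 23768)/(26 - 21145) + √(-18*(-328) + (⅕)*(-41)*(-97 + 5*(-41))) = 37571/(-21119) + √(5904 + (⅕)*(-41)*(-97 - 205)) = 37571*(-1/21119) + √(5904 + (⅕)*(-41)*(-302)) = -37571/21119 + √(5904 + 12382/5) = -37571/21119 + √(41902/5) = -37571/21119 + √209510/5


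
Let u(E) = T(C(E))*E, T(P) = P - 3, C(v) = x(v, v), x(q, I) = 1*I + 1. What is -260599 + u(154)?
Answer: -237191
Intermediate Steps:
x(q, I) = 1 + I (x(q, I) = I + 1 = 1 + I)
C(v) = 1 + v
T(P) = -3 + P
u(E) = E*(-2 + E) (u(E) = (-3 + (1 + E))*E = (-2 + E)*E = E*(-2 + E))
-260599 + u(154) = -260599 + 154*(-2 + 154) = -260599 + 154*152 = -260599 + 23408 = -237191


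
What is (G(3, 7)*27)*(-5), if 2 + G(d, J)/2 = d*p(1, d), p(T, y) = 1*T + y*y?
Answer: -7560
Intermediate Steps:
p(T, y) = T + y²
G(d, J) = -4 + 2*d*(1 + d²) (G(d, J) = -4 + 2*(d*(1 + d²)) = -4 + 2*d*(1 + d²))
(G(3, 7)*27)*(-5) = ((-4 + 2*3 + 2*3³)*27)*(-5) = ((-4 + 6 + 2*27)*27)*(-5) = ((-4 + 6 + 54)*27)*(-5) = (56*27)*(-5) = 1512*(-5) = -7560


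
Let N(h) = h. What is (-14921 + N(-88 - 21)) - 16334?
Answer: -31364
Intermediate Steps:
(-14921 + N(-88 - 21)) - 16334 = (-14921 + (-88 - 21)) - 16334 = (-14921 - 109) - 16334 = -15030 - 16334 = -31364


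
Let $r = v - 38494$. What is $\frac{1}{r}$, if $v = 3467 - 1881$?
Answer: $- \frac{1}{36908} \approx -2.7094 \cdot 10^{-5}$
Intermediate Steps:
$v = 1586$ ($v = 3467 - 1881 = 1586$)
$r = -36908$ ($r = 1586 - 38494 = -36908$)
$\frac{1}{r} = \frac{1}{-36908} = - \frac{1}{36908}$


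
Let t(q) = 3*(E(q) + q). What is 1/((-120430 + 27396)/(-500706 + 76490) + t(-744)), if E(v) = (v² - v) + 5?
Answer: 212108/352231469801 ≈ 6.0218e-7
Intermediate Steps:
E(v) = 5 + v² - v
t(q) = 15 + 3*q² (t(q) = 3*((5 + q² - q) + q) = 3*(5 + q²) = 15 + 3*q²)
1/((-120430 + 27396)/(-500706 + 76490) + t(-744)) = 1/((-120430 + 27396)/(-500706 + 76490) + (15 + 3*(-744)²)) = 1/(-93034/(-424216) + (15 + 3*553536)) = 1/(-93034*(-1/424216) + (15 + 1660608)) = 1/(46517/212108 + 1660623) = 1/(352231469801/212108) = 212108/352231469801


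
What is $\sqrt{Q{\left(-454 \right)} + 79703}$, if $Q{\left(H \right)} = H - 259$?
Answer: $\sqrt{78990} \approx 281.05$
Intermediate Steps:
$Q{\left(H \right)} = -259 + H$ ($Q{\left(H \right)} = H - 259 = -259 + H$)
$\sqrt{Q{\left(-454 \right)} + 79703} = \sqrt{\left(-259 - 454\right) + 79703} = \sqrt{-713 + 79703} = \sqrt{78990}$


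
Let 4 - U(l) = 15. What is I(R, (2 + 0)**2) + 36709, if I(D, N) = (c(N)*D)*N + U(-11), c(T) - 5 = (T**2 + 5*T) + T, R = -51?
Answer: 27518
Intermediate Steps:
U(l) = -11 (U(l) = 4 - 1*15 = 4 - 15 = -11)
c(T) = 5 + T**2 + 6*T (c(T) = 5 + ((T**2 + 5*T) + T) = 5 + (T**2 + 6*T) = 5 + T**2 + 6*T)
I(D, N) = -11 + D*N*(5 + N**2 + 6*N) (I(D, N) = ((5 + N**2 + 6*N)*D)*N - 11 = (D*(5 + N**2 + 6*N))*N - 11 = D*N*(5 + N**2 + 6*N) - 11 = -11 + D*N*(5 + N**2 + 6*N))
I(R, (2 + 0)**2) + 36709 = (-11 - 51*(2 + 0)**2*(5 + ((2 + 0)**2)**2 + 6*(2 + 0)**2)) + 36709 = (-11 - 51*2**2*(5 + (2**2)**2 + 6*2**2)) + 36709 = (-11 - 51*4*(5 + 4**2 + 6*4)) + 36709 = (-11 - 51*4*(5 + 16 + 24)) + 36709 = (-11 - 51*4*45) + 36709 = (-11 - 9180) + 36709 = -9191 + 36709 = 27518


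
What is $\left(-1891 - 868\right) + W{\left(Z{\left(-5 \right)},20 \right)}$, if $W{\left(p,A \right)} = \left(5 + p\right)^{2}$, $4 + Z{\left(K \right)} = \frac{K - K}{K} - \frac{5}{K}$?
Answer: $-2755$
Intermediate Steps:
$Z{\left(K \right)} = -4 - \frac{5}{K}$ ($Z{\left(K \right)} = -4 + \left(\frac{K - K}{K} - \frac{5}{K}\right) = -4 + \left(\frac{0}{K} - \frac{5}{K}\right) = -4 + \left(0 - \frac{5}{K}\right) = -4 - \frac{5}{K}$)
$\left(-1891 - 868\right) + W{\left(Z{\left(-5 \right)},20 \right)} = \left(-1891 - 868\right) + \left(5 - \left(4 + \frac{5}{-5}\right)\right)^{2} = -2759 + \left(5 - 3\right)^{2} = -2759 + 2^{2} = -2759 + 4 = -2755$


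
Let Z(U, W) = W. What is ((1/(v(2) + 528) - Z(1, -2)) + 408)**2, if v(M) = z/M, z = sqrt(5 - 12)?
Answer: 8*(-23431864593*I + 44378605*sqrt(7))/(-1115129*I + 2112*sqrt(7)) ≈ 1.681e+5 - 0.0038912*I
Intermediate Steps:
z = I*sqrt(7) (z = sqrt(-7) = I*sqrt(7) ≈ 2.6458*I)
v(M) = I*sqrt(7)/M (v(M) = (I*sqrt(7))/M = I*sqrt(7)/M)
((1/(v(2) + 528) - Z(1, -2)) + 408)**2 = ((1/(I*sqrt(7)/2 + 528) - 1*(-2)) + 408)**2 = ((1/(I*sqrt(7)*(1/2) + 528) + 2) + 408)**2 = ((1/(I*sqrt(7)/2 + 528) + 2) + 408)**2 = ((1/(528 + I*sqrt(7)/2) + 2) + 408)**2 = ((2 + 1/(528 + I*sqrt(7)/2)) + 408)**2 = (410 + 1/(528 + I*sqrt(7)/2))**2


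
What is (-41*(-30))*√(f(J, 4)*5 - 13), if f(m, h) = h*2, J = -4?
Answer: 3690*√3 ≈ 6391.3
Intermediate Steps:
f(m, h) = 2*h
(-41*(-30))*√(f(J, 4)*5 - 13) = (-41*(-30))*√((2*4)*5 - 13) = 1230*√(8*5 - 13) = 1230*√(40 - 13) = 1230*√27 = 1230*(3*√3) = 3690*√3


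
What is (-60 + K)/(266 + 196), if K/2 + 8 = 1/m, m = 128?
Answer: -1621/9856 ≈ -0.16447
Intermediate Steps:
K = -1023/64 (K = -16 + 2/128 = -16 + 2*(1/128) = -16 + 1/64 = -1023/64 ≈ -15.984)
(-60 + K)/(266 + 196) = (-60 - 1023/64)/(266 + 196) = -4863/64/462 = -4863/64*1/462 = -1621/9856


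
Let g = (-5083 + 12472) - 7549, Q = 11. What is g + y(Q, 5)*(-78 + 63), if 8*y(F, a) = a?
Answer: -1355/8 ≈ -169.38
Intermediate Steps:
g = -160 (g = 7389 - 7549 = -160)
y(F, a) = a/8
g + y(Q, 5)*(-78 + 63) = -160 + ((⅛)*5)*(-78 + 63) = -160 + (5/8)*(-15) = -160 - 75/8 = -1355/8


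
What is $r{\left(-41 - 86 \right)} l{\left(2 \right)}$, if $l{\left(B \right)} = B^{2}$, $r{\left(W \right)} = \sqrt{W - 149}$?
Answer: $8 i \sqrt{69} \approx 66.453 i$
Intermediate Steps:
$r{\left(W \right)} = \sqrt{-149 + W}$
$r{\left(-41 - 86 \right)} l{\left(2 \right)} = \sqrt{-149 - 127} \cdot 2^{2} = \sqrt{-149 - 127} \cdot 4 = \sqrt{-276} \cdot 4 = 2 i \sqrt{69} \cdot 4 = 8 i \sqrt{69}$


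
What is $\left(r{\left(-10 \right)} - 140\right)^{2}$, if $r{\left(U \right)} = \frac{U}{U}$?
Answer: $19321$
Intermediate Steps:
$r{\left(U \right)} = 1$
$\left(r{\left(-10 \right)} - 140\right)^{2} = \left(1 - 140\right)^{2} = \left(-139\right)^{2} = 19321$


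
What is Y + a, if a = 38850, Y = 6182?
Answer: 45032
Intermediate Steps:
Y + a = 6182 + 38850 = 45032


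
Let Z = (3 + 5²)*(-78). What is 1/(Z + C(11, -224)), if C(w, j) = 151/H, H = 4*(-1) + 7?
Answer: -3/6401 ≈ -0.00046868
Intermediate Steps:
H = 3 (H = -4 + 7 = 3)
C(w, j) = 151/3
Z = -2184 (Z = (3 + 25)*(-78) = 28*(-78) = -2184)
1/(Z + C(11, -224)) = 1/(-2184 + 151/3) = 1/(-6401/3) = -3/6401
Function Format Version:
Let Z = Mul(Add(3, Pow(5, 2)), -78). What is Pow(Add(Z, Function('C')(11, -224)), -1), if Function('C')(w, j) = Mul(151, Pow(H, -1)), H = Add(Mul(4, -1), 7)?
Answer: Rational(-3, 6401) ≈ -0.00046868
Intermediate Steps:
H = 3 (H = Add(-4, 7) = 3)
Function('C')(w, j) = Rational(151, 3) (Function('C')(w, j) = Mul(151, Pow(3, -1)) = Mul(151, Rational(1, 3)) = Rational(151, 3))
Z = -2184 (Z = Mul(Add(3, 25), -78) = Mul(28, -78) = -2184)
Pow(Add(Z, Function('C')(11, -224)), -1) = Pow(Add(-2184, Rational(151, 3)), -1) = Pow(Rational(-6401, 3), -1) = Rational(-3, 6401)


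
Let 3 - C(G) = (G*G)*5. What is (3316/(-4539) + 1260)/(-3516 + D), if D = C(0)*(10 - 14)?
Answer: -714478/2001699 ≈ -0.35694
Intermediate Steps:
C(G) = 3 - 5*G² (C(G) = 3 - G*G*5 = 3 - G²*5 = 3 - 5*G²)
D = -12 (D = (3 - 5*0²)*(10 - 14) = (3 - 5*0)*(-4) = (3 + 0)*(-4) = 3*(-4) = -12)
(3316/(-4539) + 1260)/(-3516 + D) = (3316/(-4539) + 1260)/(-3516 - 12) = (3316*(-1/4539) + 1260)/(-3528) = (-3316/4539 + 1260)*(-1/3528) = (5715824/4539)*(-1/3528) = -714478/2001699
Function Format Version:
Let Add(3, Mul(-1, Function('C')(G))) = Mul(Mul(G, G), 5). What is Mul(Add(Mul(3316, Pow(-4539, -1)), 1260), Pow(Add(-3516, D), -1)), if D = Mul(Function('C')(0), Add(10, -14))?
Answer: Rational(-714478, 2001699) ≈ -0.35694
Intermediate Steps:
Function('C')(G) = Add(3, Mul(-5, Pow(G, 2))) (Function('C')(G) = Add(3, Mul(-1, Mul(Mul(G, G), 5))) = Add(3, Mul(-1, Mul(Pow(G, 2), 5))) = Add(3, Mul(-1, Mul(5, Pow(G, 2)))) = Add(3, Mul(-5, Pow(G, 2))))
D = -12 (D = Mul(Add(3, Mul(-5, Pow(0, 2))), Add(10, -14)) = Mul(Add(3, Mul(-5, 0)), -4) = Mul(Add(3, 0), -4) = Mul(3, -4) = -12)
Mul(Add(Mul(3316, Pow(-4539, -1)), 1260), Pow(Add(-3516, D), -1)) = Mul(Add(Mul(3316, Pow(-4539, -1)), 1260), Pow(Add(-3516, -12), -1)) = Mul(Add(Mul(3316, Rational(-1, 4539)), 1260), Pow(-3528, -1)) = Mul(Add(Rational(-3316, 4539), 1260), Rational(-1, 3528)) = Mul(Rational(5715824, 4539), Rational(-1, 3528)) = Rational(-714478, 2001699)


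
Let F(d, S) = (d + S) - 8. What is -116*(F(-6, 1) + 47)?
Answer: -3944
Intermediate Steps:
F(d, S) = -8 + S + d (F(d, S) = (S + d) - 8 = -8 + S + d)
-116*(F(-6, 1) + 47) = -116*((-8 + 1 - 6) + 47) = -116*(-13 + 47) = -116*34 = -3944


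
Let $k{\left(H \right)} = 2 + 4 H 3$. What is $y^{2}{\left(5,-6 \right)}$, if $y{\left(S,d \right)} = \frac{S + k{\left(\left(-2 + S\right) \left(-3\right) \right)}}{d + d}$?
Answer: $\frac{10201}{144} \approx 70.84$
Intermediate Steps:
$k{\left(H \right)} = 2 + 12 H$
$y{\left(S,d \right)} = \frac{74 - 35 S}{2 d}$ ($y{\left(S,d \right)} = \frac{S + \left(2 + 12 \left(-2 + S\right) \left(-3\right)\right)}{d + d} = \frac{S + \left(2 + 12 \left(6 - 3 S\right)\right)}{2 d} = \left(S + \left(2 - \left(-72 + 36 S\right)\right)\right) \frac{1}{2 d} = \left(S - \left(-74 + 36 S\right)\right) \frac{1}{2 d} = \left(74 - 35 S\right) \frac{1}{2 d} = \frac{74 - 35 S}{2 d}$)
$y^{2}{\left(5,-6 \right)} = \left(\frac{74 - 175}{2 \left(-6\right)}\right)^{2} = \left(\frac{1}{2} \left(- \frac{1}{6}\right) \left(74 - 175\right)\right)^{2} = \left(\frac{1}{2} \left(- \frac{1}{6}\right) \left(-101\right)\right)^{2} = \left(\frac{101}{12}\right)^{2} = \frac{10201}{144}$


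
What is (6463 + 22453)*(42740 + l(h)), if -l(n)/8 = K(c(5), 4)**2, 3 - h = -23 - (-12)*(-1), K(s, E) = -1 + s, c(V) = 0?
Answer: 1235638512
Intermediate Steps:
h = 38 (h = 3 - (-23 - (-12)*(-1)) = 3 - (-23 - 1*12) = 3 - (-23 - 12) = 3 - 1*(-35) = 3 + 35 = 38)
l(n) = -8 (l(n) = -8*(-1 + 0)**2 = -8*(-1)**2 = -8*1 = -8)
(6463 + 22453)*(42740 + l(h)) = (6463 + 22453)*(42740 - 8) = 28916*42732 = 1235638512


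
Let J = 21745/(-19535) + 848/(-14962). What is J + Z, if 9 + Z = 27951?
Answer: 816662045077/29228267 ≈ 27941.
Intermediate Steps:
Z = 27942 (Z = -9 + 27951 = 27942)
J = -34191437/29228267 (J = 21745*(-1/19535) + 848*(-1/14962) = -4349/3907 - 424/7481 = -34191437/29228267 ≈ -1.1698)
J + Z = -34191437/29228267 + 27942 = 816662045077/29228267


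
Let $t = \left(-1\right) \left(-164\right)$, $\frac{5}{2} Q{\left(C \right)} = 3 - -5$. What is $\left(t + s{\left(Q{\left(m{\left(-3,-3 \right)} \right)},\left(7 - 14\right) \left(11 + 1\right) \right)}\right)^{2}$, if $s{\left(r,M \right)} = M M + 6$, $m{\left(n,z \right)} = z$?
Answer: $52215076$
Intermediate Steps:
$Q{\left(C \right)} = \frac{16}{5}$ ($Q{\left(C \right)} = \frac{2 \left(3 - -5\right)}{5} = \frac{2 \left(3 + 5\right)}{5} = \frac{2}{5} \cdot 8 = \frac{16}{5}$)
$s{\left(r,M \right)} = 6 + M^{2}$ ($s{\left(r,M \right)} = M^{2} + 6 = 6 + M^{2}$)
$t = 164$
$\left(t + s{\left(Q{\left(m{\left(-3,-3 \right)} \right)},\left(7 - 14\right) \left(11 + 1\right) \right)}\right)^{2} = \left(164 + \left(6 + \left(\left(7 - 14\right) \left(11 + 1\right)\right)^{2}\right)\right)^{2} = \left(164 + \left(6 + \left(\left(-7\right) 12\right)^{2}\right)\right)^{2} = \left(164 + \left(6 + \left(-84\right)^{2}\right)\right)^{2} = \left(164 + \left(6 + 7056\right)\right)^{2} = \left(164 + 7062\right)^{2} = 7226^{2} = 52215076$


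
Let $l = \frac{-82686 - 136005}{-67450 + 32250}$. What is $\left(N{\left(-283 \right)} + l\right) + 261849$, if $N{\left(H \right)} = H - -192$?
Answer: $\frac{837645481}{3200} \approx 2.6176 \cdot 10^{5}$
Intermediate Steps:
$l = \frac{19881}{3200}$ ($l = - \frac{218691}{-35200} = \left(-218691\right) \left(- \frac{1}{35200}\right) = \frac{19881}{3200} \approx 6.2128$)
$N{\left(H \right)} = 192 + H$ ($N{\left(H \right)} = H + 192 = 192 + H$)
$\left(N{\left(-283 \right)} + l\right) + 261849 = \left(\left(192 - 283\right) + \frac{19881}{3200}\right) + 261849 = \left(-91 + \frac{19881}{3200}\right) + 261849 = - \frac{271319}{3200} + 261849 = \frac{837645481}{3200}$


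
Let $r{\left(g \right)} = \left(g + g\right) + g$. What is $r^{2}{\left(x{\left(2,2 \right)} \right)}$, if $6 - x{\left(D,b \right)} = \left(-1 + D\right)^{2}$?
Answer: $225$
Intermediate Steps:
$x{\left(D,b \right)} = 6 - \left(-1 + D\right)^{2}$
$r{\left(g \right)} = 3 g$ ($r{\left(g \right)} = 2 g + g = 3 g$)
$r^{2}{\left(x{\left(2,2 \right)} \right)} = \left(3 \left(6 - \left(-1 + 2\right)^{2}\right)\right)^{2} = \left(3 \left(6 - 1^{2}\right)\right)^{2} = \left(3 \left(6 - 1\right)\right)^{2} = \left(3 \cdot 5\right)^{2} = 15^{2} = 225$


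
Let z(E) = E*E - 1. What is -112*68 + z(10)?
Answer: -7517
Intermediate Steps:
z(E) = -1 + E² (z(E) = E² - 1 = -1 + E²)
-112*68 + z(10) = -112*68 + (-1 + 10²) = -7616 + (-1 + 100) = -7616 + 99 = -7517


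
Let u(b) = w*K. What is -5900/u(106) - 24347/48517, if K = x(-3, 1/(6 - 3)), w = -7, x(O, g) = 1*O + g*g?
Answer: -184334561/630721 ≈ -292.26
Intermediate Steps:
x(O, g) = O + g²
K = -26/9 (K = -3 + (1/(6 - 3))² = -3 + (1/3)² = -3 + (⅓)² = -3 + ⅑ = -26/9 ≈ -2.8889)
u(b) = 182/9 (u(b) = -7*(-26/9) = 182/9)
-5900/u(106) - 24347/48517 = -5900/182/9 - 24347/48517 = -5900*9/182 - 24347*1/48517 = -26550/91 - 24347/48517 = -184334561/630721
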